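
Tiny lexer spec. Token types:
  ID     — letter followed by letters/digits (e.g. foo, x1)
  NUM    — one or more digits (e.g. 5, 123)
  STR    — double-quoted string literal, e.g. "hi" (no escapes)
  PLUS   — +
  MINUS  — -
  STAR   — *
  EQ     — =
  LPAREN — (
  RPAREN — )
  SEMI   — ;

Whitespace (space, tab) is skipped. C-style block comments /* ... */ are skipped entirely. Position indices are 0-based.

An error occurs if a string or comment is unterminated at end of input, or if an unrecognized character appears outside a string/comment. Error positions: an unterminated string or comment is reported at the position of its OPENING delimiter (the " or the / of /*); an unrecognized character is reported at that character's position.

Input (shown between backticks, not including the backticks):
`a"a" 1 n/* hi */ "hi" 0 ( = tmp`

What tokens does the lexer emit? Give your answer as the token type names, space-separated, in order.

Answer: ID STR NUM ID STR NUM LPAREN EQ ID

Derivation:
pos=0: emit ID 'a' (now at pos=1)
pos=1: enter STRING mode
pos=1: emit STR "a" (now at pos=4)
pos=5: emit NUM '1' (now at pos=6)
pos=7: emit ID 'n' (now at pos=8)
pos=8: enter COMMENT mode (saw '/*')
exit COMMENT mode (now at pos=16)
pos=17: enter STRING mode
pos=17: emit STR "hi" (now at pos=21)
pos=22: emit NUM '0' (now at pos=23)
pos=24: emit LPAREN '('
pos=26: emit EQ '='
pos=28: emit ID 'tmp' (now at pos=31)
DONE. 9 tokens: [ID, STR, NUM, ID, STR, NUM, LPAREN, EQ, ID]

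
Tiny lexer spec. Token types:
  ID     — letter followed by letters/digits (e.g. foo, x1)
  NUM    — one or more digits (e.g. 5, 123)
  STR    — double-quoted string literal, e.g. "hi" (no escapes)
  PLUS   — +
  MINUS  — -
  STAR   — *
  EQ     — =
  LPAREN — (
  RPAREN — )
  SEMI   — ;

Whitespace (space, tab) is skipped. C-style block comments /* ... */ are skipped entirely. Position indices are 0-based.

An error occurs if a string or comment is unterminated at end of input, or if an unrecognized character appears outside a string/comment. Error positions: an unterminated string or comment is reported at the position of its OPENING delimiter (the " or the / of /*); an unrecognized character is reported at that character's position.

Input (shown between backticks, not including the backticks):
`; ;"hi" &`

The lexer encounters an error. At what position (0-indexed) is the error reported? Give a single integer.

Answer: 8

Derivation:
pos=0: emit SEMI ';'
pos=2: emit SEMI ';'
pos=3: enter STRING mode
pos=3: emit STR "hi" (now at pos=7)
pos=8: ERROR — unrecognized char '&'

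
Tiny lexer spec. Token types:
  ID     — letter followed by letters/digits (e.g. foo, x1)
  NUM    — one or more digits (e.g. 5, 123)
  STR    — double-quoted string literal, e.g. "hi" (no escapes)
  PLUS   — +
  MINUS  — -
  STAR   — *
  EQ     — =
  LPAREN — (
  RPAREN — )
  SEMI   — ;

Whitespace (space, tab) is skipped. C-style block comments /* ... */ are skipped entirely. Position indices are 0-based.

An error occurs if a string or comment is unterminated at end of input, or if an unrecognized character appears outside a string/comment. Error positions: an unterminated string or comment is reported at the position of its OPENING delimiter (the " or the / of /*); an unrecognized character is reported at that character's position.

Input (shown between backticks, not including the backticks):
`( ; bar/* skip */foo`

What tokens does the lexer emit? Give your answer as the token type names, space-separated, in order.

Answer: LPAREN SEMI ID ID

Derivation:
pos=0: emit LPAREN '('
pos=2: emit SEMI ';'
pos=4: emit ID 'bar' (now at pos=7)
pos=7: enter COMMENT mode (saw '/*')
exit COMMENT mode (now at pos=17)
pos=17: emit ID 'foo' (now at pos=20)
DONE. 4 tokens: [LPAREN, SEMI, ID, ID]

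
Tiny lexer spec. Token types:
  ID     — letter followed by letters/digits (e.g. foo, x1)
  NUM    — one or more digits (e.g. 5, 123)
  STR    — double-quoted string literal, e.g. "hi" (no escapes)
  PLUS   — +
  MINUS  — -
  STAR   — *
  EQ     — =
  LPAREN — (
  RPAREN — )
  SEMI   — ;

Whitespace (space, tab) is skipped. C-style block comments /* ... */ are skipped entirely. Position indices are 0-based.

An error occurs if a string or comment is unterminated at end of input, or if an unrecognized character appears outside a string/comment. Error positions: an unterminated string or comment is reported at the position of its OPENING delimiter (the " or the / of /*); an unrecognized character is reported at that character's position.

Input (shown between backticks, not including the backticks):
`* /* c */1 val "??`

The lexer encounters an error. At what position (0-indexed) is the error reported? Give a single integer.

pos=0: emit STAR '*'
pos=2: enter COMMENT mode (saw '/*')
exit COMMENT mode (now at pos=9)
pos=9: emit NUM '1' (now at pos=10)
pos=11: emit ID 'val' (now at pos=14)
pos=15: enter STRING mode
pos=15: ERROR — unterminated string

Answer: 15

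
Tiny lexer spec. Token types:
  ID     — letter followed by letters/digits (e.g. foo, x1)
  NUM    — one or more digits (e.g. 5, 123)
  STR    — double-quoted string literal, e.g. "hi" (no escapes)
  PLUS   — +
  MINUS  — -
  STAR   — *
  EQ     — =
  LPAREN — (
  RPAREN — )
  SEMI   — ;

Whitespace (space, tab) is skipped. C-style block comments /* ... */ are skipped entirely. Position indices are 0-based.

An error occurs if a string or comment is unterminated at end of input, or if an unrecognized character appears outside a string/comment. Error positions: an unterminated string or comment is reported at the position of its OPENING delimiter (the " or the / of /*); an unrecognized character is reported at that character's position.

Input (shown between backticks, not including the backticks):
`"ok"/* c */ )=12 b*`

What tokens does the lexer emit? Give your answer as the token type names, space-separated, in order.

Answer: STR RPAREN EQ NUM ID STAR

Derivation:
pos=0: enter STRING mode
pos=0: emit STR "ok" (now at pos=4)
pos=4: enter COMMENT mode (saw '/*')
exit COMMENT mode (now at pos=11)
pos=12: emit RPAREN ')'
pos=13: emit EQ '='
pos=14: emit NUM '12' (now at pos=16)
pos=17: emit ID 'b' (now at pos=18)
pos=18: emit STAR '*'
DONE. 6 tokens: [STR, RPAREN, EQ, NUM, ID, STAR]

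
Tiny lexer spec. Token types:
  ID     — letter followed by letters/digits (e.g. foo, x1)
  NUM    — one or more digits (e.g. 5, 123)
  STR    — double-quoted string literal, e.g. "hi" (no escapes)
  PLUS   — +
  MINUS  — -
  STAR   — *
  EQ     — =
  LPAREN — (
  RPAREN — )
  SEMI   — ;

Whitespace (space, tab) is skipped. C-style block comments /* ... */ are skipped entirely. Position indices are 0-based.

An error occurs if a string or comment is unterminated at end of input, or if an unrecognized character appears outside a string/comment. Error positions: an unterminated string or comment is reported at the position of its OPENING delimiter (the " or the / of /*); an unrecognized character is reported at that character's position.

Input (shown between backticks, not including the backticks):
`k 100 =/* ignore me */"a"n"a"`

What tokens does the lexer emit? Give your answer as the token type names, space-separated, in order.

pos=0: emit ID 'k' (now at pos=1)
pos=2: emit NUM '100' (now at pos=5)
pos=6: emit EQ '='
pos=7: enter COMMENT mode (saw '/*')
exit COMMENT mode (now at pos=22)
pos=22: enter STRING mode
pos=22: emit STR "a" (now at pos=25)
pos=25: emit ID 'n' (now at pos=26)
pos=26: enter STRING mode
pos=26: emit STR "a" (now at pos=29)
DONE. 6 tokens: [ID, NUM, EQ, STR, ID, STR]

Answer: ID NUM EQ STR ID STR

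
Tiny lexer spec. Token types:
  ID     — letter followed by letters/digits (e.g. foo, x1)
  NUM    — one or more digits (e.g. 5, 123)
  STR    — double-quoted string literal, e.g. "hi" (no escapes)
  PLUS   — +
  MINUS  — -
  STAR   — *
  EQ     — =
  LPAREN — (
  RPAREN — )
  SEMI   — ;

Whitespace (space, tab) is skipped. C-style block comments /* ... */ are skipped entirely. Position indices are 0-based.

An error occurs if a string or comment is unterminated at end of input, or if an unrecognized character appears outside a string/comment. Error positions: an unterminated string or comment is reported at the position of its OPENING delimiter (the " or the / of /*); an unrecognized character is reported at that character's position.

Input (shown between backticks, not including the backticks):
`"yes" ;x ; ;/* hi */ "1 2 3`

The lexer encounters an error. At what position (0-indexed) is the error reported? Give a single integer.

Answer: 21

Derivation:
pos=0: enter STRING mode
pos=0: emit STR "yes" (now at pos=5)
pos=6: emit SEMI ';'
pos=7: emit ID 'x' (now at pos=8)
pos=9: emit SEMI ';'
pos=11: emit SEMI ';'
pos=12: enter COMMENT mode (saw '/*')
exit COMMENT mode (now at pos=20)
pos=21: enter STRING mode
pos=21: ERROR — unterminated string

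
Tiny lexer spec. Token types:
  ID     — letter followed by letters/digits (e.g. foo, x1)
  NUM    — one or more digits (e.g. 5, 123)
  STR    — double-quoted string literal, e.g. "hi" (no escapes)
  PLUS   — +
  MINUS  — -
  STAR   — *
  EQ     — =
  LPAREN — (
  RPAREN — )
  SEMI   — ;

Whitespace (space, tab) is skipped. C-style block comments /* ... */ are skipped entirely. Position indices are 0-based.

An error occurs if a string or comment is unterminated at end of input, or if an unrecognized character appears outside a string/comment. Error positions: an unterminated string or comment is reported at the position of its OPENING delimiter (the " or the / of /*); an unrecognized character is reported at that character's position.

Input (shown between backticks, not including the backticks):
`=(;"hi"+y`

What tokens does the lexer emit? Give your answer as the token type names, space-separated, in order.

Answer: EQ LPAREN SEMI STR PLUS ID

Derivation:
pos=0: emit EQ '='
pos=1: emit LPAREN '('
pos=2: emit SEMI ';'
pos=3: enter STRING mode
pos=3: emit STR "hi" (now at pos=7)
pos=7: emit PLUS '+'
pos=8: emit ID 'y' (now at pos=9)
DONE. 6 tokens: [EQ, LPAREN, SEMI, STR, PLUS, ID]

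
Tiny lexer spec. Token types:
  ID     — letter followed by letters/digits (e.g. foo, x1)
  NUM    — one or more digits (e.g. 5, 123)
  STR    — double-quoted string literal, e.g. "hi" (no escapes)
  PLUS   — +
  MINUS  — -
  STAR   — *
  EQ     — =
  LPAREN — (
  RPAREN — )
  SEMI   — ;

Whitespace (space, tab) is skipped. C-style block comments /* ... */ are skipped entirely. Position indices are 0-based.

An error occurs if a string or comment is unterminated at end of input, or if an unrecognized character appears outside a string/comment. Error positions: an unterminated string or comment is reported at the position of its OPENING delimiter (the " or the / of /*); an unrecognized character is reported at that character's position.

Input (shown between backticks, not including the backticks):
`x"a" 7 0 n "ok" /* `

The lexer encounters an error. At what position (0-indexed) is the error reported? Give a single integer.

Answer: 16

Derivation:
pos=0: emit ID 'x' (now at pos=1)
pos=1: enter STRING mode
pos=1: emit STR "a" (now at pos=4)
pos=5: emit NUM '7' (now at pos=6)
pos=7: emit NUM '0' (now at pos=8)
pos=9: emit ID 'n' (now at pos=10)
pos=11: enter STRING mode
pos=11: emit STR "ok" (now at pos=15)
pos=16: enter COMMENT mode (saw '/*')
pos=16: ERROR — unterminated comment (reached EOF)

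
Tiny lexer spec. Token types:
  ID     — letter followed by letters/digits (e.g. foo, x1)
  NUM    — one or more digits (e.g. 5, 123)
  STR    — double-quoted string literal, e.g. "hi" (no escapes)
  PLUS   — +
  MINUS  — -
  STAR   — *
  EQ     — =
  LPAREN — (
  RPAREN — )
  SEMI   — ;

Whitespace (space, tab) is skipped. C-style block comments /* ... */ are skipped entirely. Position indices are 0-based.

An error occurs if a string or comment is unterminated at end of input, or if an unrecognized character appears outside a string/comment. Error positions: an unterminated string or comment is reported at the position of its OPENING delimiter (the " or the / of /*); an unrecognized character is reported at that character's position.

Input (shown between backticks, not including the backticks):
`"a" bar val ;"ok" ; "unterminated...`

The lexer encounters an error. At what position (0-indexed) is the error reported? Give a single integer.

pos=0: enter STRING mode
pos=0: emit STR "a" (now at pos=3)
pos=4: emit ID 'bar' (now at pos=7)
pos=8: emit ID 'val' (now at pos=11)
pos=12: emit SEMI ';'
pos=13: enter STRING mode
pos=13: emit STR "ok" (now at pos=17)
pos=18: emit SEMI ';'
pos=20: enter STRING mode
pos=20: ERROR — unterminated string

Answer: 20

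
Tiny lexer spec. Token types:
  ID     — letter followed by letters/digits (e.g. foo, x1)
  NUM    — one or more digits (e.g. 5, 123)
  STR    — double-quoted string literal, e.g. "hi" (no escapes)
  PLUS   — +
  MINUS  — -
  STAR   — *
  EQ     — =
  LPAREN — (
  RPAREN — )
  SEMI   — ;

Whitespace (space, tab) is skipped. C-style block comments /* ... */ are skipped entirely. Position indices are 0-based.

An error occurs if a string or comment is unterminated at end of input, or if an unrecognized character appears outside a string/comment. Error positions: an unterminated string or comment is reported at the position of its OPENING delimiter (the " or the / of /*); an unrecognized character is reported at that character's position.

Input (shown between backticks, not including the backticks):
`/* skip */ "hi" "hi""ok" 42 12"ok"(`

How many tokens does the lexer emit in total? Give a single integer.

Answer: 7

Derivation:
pos=0: enter COMMENT mode (saw '/*')
exit COMMENT mode (now at pos=10)
pos=11: enter STRING mode
pos=11: emit STR "hi" (now at pos=15)
pos=16: enter STRING mode
pos=16: emit STR "hi" (now at pos=20)
pos=20: enter STRING mode
pos=20: emit STR "ok" (now at pos=24)
pos=25: emit NUM '42' (now at pos=27)
pos=28: emit NUM '12' (now at pos=30)
pos=30: enter STRING mode
pos=30: emit STR "ok" (now at pos=34)
pos=34: emit LPAREN '('
DONE. 7 tokens: [STR, STR, STR, NUM, NUM, STR, LPAREN]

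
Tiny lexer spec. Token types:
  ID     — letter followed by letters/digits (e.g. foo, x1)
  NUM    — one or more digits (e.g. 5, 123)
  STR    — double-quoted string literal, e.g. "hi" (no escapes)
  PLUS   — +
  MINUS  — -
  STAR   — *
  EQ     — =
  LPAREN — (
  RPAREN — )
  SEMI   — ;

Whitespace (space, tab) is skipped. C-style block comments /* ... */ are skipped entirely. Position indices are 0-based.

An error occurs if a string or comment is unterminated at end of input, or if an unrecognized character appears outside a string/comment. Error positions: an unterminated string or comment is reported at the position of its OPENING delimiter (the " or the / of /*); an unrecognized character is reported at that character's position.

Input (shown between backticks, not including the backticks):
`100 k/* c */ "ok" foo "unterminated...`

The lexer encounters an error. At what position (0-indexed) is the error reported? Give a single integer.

pos=0: emit NUM '100' (now at pos=3)
pos=4: emit ID 'k' (now at pos=5)
pos=5: enter COMMENT mode (saw '/*')
exit COMMENT mode (now at pos=12)
pos=13: enter STRING mode
pos=13: emit STR "ok" (now at pos=17)
pos=18: emit ID 'foo' (now at pos=21)
pos=22: enter STRING mode
pos=22: ERROR — unterminated string

Answer: 22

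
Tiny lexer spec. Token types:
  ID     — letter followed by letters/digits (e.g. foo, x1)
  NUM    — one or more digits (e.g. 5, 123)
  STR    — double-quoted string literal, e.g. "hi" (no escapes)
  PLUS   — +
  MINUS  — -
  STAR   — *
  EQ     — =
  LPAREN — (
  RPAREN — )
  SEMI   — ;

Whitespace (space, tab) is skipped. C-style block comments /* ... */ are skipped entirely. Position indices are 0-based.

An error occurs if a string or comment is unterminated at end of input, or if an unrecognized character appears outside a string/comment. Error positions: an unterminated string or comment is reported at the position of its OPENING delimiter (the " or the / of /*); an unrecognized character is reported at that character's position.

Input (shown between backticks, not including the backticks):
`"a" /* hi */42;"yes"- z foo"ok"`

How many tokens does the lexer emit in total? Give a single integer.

Answer: 8

Derivation:
pos=0: enter STRING mode
pos=0: emit STR "a" (now at pos=3)
pos=4: enter COMMENT mode (saw '/*')
exit COMMENT mode (now at pos=12)
pos=12: emit NUM '42' (now at pos=14)
pos=14: emit SEMI ';'
pos=15: enter STRING mode
pos=15: emit STR "yes" (now at pos=20)
pos=20: emit MINUS '-'
pos=22: emit ID 'z' (now at pos=23)
pos=24: emit ID 'foo' (now at pos=27)
pos=27: enter STRING mode
pos=27: emit STR "ok" (now at pos=31)
DONE. 8 tokens: [STR, NUM, SEMI, STR, MINUS, ID, ID, STR]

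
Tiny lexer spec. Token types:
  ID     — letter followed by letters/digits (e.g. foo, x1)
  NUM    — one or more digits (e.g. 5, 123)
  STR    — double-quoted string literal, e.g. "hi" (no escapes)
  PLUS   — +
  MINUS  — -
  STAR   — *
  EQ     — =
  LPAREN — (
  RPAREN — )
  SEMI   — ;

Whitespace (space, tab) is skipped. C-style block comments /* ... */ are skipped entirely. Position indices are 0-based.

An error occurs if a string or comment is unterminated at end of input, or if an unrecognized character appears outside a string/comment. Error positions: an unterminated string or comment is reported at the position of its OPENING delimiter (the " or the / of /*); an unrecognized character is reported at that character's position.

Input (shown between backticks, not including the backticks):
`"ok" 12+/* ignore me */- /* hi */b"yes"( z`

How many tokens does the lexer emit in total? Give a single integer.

Answer: 8

Derivation:
pos=0: enter STRING mode
pos=0: emit STR "ok" (now at pos=4)
pos=5: emit NUM '12' (now at pos=7)
pos=7: emit PLUS '+'
pos=8: enter COMMENT mode (saw '/*')
exit COMMENT mode (now at pos=23)
pos=23: emit MINUS '-'
pos=25: enter COMMENT mode (saw '/*')
exit COMMENT mode (now at pos=33)
pos=33: emit ID 'b' (now at pos=34)
pos=34: enter STRING mode
pos=34: emit STR "yes" (now at pos=39)
pos=39: emit LPAREN '('
pos=41: emit ID 'z' (now at pos=42)
DONE. 8 tokens: [STR, NUM, PLUS, MINUS, ID, STR, LPAREN, ID]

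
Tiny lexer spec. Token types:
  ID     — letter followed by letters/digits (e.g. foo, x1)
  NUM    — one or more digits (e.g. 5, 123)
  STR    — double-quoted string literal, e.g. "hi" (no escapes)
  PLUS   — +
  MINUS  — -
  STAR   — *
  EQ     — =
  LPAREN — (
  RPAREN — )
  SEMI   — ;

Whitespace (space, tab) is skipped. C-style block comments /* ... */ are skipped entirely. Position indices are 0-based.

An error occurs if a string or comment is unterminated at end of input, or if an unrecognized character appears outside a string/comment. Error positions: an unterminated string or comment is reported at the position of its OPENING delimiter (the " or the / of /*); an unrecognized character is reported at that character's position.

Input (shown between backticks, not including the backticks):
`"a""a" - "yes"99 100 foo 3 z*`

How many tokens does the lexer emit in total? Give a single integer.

Answer: 10

Derivation:
pos=0: enter STRING mode
pos=0: emit STR "a" (now at pos=3)
pos=3: enter STRING mode
pos=3: emit STR "a" (now at pos=6)
pos=7: emit MINUS '-'
pos=9: enter STRING mode
pos=9: emit STR "yes" (now at pos=14)
pos=14: emit NUM '99' (now at pos=16)
pos=17: emit NUM '100' (now at pos=20)
pos=21: emit ID 'foo' (now at pos=24)
pos=25: emit NUM '3' (now at pos=26)
pos=27: emit ID 'z' (now at pos=28)
pos=28: emit STAR '*'
DONE. 10 tokens: [STR, STR, MINUS, STR, NUM, NUM, ID, NUM, ID, STAR]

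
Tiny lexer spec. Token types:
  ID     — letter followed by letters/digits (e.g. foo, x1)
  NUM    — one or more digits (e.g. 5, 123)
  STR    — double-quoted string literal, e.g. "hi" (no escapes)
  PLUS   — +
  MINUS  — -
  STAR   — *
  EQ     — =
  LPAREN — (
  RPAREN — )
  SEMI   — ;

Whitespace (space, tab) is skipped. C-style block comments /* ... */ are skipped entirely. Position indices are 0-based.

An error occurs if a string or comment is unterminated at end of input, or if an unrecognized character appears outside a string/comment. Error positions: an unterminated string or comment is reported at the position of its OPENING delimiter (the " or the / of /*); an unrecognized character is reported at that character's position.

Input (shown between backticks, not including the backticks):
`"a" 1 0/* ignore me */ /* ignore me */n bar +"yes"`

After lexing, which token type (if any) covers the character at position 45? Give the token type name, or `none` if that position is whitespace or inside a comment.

pos=0: enter STRING mode
pos=0: emit STR "a" (now at pos=3)
pos=4: emit NUM '1' (now at pos=5)
pos=6: emit NUM '0' (now at pos=7)
pos=7: enter COMMENT mode (saw '/*')
exit COMMENT mode (now at pos=22)
pos=23: enter COMMENT mode (saw '/*')
exit COMMENT mode (now at pos=38)
pos=38: emit ID 'n' (now at pos=39)
pos=40: emit ID 'bar' (now at pos=43)
pos=44: emit PLUS '+'
pos=45: enter STRING mode
pos=45: emit STR "yes" (now at pos=50)
DONE. 7 tokens: [STR, NUM, NUM, ID, ID, PLUS, STR]
Position 45: char is '"' -> STR

Answer: STR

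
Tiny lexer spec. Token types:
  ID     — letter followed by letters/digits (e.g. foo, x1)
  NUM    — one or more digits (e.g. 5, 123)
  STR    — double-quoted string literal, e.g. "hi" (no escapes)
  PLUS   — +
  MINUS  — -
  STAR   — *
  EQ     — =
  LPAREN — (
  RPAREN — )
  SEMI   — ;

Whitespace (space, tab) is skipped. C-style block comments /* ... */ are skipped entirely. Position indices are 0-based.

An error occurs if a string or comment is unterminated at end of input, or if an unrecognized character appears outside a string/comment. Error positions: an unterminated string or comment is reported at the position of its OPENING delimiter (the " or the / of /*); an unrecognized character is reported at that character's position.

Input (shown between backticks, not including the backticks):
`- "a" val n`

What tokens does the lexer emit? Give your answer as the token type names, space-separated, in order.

Answer: MINUS STR ID ID

Derivation:
pos=0: emit MINUS '-'
pos=2: enter STRING mode
pos=2: emit STR "a" (now at pos=5)
pos=6: emit ID 'val' (now at pos=9)
pos=10: emit ID 'n' (now at pos=11)
DONE. 4 tokens: [MINUS, STR, ID, ID]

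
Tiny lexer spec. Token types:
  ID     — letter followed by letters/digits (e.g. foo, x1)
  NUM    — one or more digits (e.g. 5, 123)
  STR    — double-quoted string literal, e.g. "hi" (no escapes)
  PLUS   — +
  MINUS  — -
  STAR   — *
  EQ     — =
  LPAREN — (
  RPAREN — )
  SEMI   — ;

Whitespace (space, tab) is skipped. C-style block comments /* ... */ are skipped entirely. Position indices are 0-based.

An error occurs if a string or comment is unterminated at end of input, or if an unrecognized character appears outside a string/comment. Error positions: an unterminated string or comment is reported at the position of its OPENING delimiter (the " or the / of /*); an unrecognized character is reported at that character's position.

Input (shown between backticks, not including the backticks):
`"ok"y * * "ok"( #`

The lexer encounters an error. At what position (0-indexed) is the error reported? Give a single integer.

pos=0: enter STRING mode
pos=0: emit STR "ok" (now at pos=4)
pos=4: emit ID 'y' (now at pos=5)
pos=6: emit STAR '*'
pos=8: emit STAR '*'
pos=10: enter STRING mode
pos=10: emit STR "ok" (now at pos=14)
pos=14: emit LPAREN '('
pos=16: ERROR — unrecognized char '#'

Answer: 16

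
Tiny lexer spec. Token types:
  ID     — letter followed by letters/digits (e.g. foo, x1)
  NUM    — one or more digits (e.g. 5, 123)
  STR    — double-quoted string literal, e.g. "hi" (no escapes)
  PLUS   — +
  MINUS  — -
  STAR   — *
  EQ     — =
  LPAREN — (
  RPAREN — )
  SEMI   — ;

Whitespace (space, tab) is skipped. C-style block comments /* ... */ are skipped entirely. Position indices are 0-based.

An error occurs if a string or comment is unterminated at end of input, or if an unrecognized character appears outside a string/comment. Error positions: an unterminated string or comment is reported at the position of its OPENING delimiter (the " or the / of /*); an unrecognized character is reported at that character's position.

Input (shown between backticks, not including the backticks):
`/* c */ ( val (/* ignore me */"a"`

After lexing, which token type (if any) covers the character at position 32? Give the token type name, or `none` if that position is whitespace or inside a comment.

pos=0: enter COMMENT mode (saw '/*')
exit COMMENT mode (now at pos=7)
pos=8: emit LPAREN '('
pos=10: emit ID 'val' (now at pos=13)
pos=14: emit LPAREN '('
pos=15: enter COMMENT mode (saw '/*')
exit COMMENT mode (now at pos=30)
pos=30: enter STRING mode
pos=30: emit STR "a" (now at pos=33)
DONE. 4 tokens: [LPAREN, ID, LPAREN, STR]
Position 32: char is '"' -> STR

Answer: STR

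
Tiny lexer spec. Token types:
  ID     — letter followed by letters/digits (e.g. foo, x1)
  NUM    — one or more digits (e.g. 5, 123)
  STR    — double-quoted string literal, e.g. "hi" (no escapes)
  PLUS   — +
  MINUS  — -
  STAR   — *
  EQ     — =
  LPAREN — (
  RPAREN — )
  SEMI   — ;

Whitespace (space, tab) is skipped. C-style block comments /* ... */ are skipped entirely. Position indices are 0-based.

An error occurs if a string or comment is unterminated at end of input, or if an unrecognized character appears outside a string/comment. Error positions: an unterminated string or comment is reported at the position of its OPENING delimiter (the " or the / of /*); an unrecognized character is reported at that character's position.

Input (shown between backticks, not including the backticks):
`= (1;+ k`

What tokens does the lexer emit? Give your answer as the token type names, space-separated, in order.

Answer: EQ LPAREN NUM SEMI PLUS ID

Derivation:
pos=0: emit EQ '='
pos=2: emit LPAREN '('
pos=3: emit NUM '1' (now at pos=4)
pos=4: emit SEMI ';'
pos=5: emit PLUS '+'
pos=7: emit ID 'k' (now at pos=8)
DONE. 6 tokens: [EQ, LPAREN, NUM, SEMI, PLUS, ID]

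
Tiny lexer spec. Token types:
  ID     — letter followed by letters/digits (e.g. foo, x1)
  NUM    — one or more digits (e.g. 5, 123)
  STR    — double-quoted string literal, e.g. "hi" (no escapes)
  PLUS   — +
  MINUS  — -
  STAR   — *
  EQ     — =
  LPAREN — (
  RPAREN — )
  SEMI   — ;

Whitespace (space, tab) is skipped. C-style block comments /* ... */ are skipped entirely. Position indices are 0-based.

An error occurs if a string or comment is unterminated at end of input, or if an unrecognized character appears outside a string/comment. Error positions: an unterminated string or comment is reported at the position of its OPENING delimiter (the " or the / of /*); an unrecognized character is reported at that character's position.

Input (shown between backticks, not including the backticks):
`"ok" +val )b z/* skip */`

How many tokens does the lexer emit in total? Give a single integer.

pos=0: enter STRING mode
pos=0: emit STR "ok" (now at pos=4)
pos=5: emit PLUS '+'
pos=6: emit ID 'val' (now at pos=9)
pos=10: emit RPAREN ')'
pos=11: emit ID 'b' (now at pos=12)
pos=13: emit ID 'z' (now at pos=14)
pos=14: enter COMMENT mode (saw '/*')
exit COMMENT mode (now at pos=24)
DONE. 6 tokens: [STR, PLUS, ID, RPAREN, ID, ID]

Answer: 6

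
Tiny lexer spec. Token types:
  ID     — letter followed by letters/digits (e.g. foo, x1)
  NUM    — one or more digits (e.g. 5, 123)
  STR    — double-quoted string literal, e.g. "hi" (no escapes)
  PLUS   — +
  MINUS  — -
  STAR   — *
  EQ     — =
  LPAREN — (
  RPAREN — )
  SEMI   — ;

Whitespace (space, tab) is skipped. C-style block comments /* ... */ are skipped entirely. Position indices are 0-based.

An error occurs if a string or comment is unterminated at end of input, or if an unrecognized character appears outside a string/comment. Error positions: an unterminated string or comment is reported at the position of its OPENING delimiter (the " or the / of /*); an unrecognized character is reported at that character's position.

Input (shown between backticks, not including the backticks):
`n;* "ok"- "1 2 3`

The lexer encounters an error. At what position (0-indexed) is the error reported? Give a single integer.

Answer: 10

Derivation:
pos=0: emit ID 'n' (now at pos=1)
pos=1: emit SEMI ';'
pos=2: emit STAR '*'
pos=4: enter STRING mode
pos=4: emit STR "ok" (now at pos=8)
pos=8: emit MINUS '-'
pos=10: enter STRING mode
pos=10: ERROR — unterminated string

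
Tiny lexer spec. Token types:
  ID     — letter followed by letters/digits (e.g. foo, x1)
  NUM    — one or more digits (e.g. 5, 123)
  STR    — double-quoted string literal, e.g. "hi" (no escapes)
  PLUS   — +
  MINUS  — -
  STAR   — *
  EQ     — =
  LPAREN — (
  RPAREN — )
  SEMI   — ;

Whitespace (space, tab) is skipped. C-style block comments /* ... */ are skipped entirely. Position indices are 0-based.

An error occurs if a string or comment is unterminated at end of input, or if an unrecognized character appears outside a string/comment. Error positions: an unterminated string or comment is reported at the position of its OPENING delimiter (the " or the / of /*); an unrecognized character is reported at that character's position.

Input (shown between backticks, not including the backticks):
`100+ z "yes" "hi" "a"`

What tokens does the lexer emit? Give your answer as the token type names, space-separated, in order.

Answer: NUM PLUS ID STR STR STR

Derivation:
pos=0: emit NUM '100' (now at pos=3)
pos=3: emit PLUS '+'
pos=5: emit ID 'z' (now at pos=6)
pos=7: enter STRING mode
pos=7: emit STR "yes" (now at pos=12)
pos=13: enter STRING mode
pos=13: emit STR "hi" (now at pos=17)
pos=18: enter STRING mode
pos=18: emit STR "a" (now at pos=21)
DONE. 6 tokens: [NUM, PLUS, ID, STR, STR, STR]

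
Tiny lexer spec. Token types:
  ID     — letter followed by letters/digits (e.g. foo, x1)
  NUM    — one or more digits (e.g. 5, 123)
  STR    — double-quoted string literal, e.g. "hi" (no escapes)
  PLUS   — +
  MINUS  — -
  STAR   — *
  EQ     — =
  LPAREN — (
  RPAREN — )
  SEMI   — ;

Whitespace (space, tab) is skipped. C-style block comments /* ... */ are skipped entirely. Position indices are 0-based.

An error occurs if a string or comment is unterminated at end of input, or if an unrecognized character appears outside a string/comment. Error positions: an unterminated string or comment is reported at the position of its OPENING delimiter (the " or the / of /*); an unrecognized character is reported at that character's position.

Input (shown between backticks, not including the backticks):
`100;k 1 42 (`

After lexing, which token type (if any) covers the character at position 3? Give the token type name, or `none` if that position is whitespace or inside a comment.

Answer: SEMI

Derivation:
pos=0: emit NUM '100' (now at pos=3)
pos=3: emit SEMI ';'
pos=4: emit ID 'k' (now at pos=5)
pos=6: emit NUM '1' (now at pos=7)
pos=8: emit NUM '42' (now at pos=10)
pos=11: emit LPAREN '('
DONE. 6 tokens: [NUM, SEMI, ID, NUM, NUM, LPAREN]
Position 3: char is ';' -> SEMI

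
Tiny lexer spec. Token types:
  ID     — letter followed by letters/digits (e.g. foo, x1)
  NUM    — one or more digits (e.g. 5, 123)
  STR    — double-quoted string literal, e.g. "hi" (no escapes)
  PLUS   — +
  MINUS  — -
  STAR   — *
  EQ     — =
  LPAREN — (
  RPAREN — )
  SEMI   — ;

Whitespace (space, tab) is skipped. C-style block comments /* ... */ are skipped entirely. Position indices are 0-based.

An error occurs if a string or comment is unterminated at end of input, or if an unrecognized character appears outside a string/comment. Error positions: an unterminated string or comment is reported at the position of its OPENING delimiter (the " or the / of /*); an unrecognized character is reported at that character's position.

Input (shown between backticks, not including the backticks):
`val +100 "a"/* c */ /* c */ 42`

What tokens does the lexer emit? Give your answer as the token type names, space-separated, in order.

pos=0: emit ID 'val' (now at pos=3)
pos=4: emit PLUS '+'
pos=5: emit NUM '100' (now at pos=8)
pos=9: enter STRING mode
pos=9: emit STR "a" (now at pos=12)
pos=12: enter COMMENT mode (saw '/*')
exit COMMENT mode (now at pos=19)
pos=20: enter COMMENT mode (saw '/*')
exit COMMENT mode (now at pos=27)
pos=28: emit NUM '42' (now at pos=30)
DONE. 5 tokens: [ID, PLUS, NUM, STR, NUM]

Answer: ID PLUS NUM STR NUM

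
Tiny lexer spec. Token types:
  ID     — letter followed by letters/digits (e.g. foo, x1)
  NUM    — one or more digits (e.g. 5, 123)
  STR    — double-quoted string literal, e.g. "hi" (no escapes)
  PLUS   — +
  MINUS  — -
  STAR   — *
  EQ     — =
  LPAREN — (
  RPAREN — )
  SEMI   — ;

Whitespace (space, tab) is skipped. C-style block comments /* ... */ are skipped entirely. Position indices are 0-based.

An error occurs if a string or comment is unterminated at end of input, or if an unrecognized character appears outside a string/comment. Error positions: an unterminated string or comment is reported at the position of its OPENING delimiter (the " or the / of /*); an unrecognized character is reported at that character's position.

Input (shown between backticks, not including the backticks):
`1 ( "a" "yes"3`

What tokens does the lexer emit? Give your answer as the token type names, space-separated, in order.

Answer: NUM LPAREN STR STR NUM

Derivation:
pos=0: emit NUM '1' (now at pos=1)
pos=2: emit LPAREN '('
pos=4: enter STRING mode
pos=4: emit STR "a" (now at pos=7)
pos=8: enter STRING mode
pos=8: emit STR "yes" (now at pos=13)
pos=13: emit NUM '3' (now at pos=14)
DONE. 5 tokens: [NUM, LPAREN, STR, STR, NUM]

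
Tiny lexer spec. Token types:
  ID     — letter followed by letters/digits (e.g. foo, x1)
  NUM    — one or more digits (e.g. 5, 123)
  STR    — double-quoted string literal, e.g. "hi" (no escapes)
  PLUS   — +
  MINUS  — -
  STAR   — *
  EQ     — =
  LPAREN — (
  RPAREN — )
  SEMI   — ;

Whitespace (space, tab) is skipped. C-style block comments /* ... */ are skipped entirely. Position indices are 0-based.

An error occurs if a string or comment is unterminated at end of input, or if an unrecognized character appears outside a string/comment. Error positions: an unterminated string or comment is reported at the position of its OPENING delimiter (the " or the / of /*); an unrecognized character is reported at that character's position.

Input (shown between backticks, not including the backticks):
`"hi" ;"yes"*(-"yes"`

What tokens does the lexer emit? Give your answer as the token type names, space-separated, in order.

pos=0: enter STRING mode
pos=0: emit STR "hi" (now at pos=4)
pos=5: emit SEMI ';'
pos=6: enter STRING mode
pos=6: emit STR "yes" (now at pos=11)
pos=11: emit STAR '*'
pos=12: emit LPAREN '('
pos=13: emit MINUS '-'
pos=14: enter STRING mode
pos=14: emit STR "yes" (now at pos=19)
DONE. 7 tokens: [STR, SEMI, STR, STAR, LPAREN, MINUS, STR]

Answer: STR SEMI STR STAR LPAREN MINUS STR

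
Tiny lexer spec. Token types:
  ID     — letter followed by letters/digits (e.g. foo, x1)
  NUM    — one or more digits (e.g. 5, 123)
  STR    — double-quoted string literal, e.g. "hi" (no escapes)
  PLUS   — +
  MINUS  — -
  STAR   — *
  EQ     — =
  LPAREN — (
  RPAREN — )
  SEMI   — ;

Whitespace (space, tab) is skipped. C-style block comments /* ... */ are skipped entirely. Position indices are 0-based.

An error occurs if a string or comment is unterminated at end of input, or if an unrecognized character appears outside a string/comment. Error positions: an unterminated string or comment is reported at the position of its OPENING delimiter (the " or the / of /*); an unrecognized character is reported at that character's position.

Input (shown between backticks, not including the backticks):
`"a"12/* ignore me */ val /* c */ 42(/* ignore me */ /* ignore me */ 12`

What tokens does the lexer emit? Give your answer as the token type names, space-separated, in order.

pos=0: enter STRING mode
pos=0: emit STR "a" (now at pos=3)
pos=3: emit NUM '12' (now at pos=5)
pos=5: enter COMMENT mode (saw '/*')
exit COMMENT mode (now at pos=20)
pos=21: emit ID 'val' (now at pos=24)
pos=25: enter COMMENT mode (saw '/*')
exit COMMENT mode (now at pos=32)
pos=33: emit NUM '42' (now at pos=35)
pos=35: emit LPAREN '('
pos=36: enter COMMENT mode (saw '/*')
exit COMMENT mode (now at pos=51)
pos=52: enter COMMENT mode (saw '/*')
exit COMMENT mode (now at pos=67)
pos=68: emit NUM '12' (now at pos=70)
DONE. 6 tokens: [STR, NUM, ID, NUM, LPAREN, NUM]

Answer: STR NUM ID NUM LPAREN NUM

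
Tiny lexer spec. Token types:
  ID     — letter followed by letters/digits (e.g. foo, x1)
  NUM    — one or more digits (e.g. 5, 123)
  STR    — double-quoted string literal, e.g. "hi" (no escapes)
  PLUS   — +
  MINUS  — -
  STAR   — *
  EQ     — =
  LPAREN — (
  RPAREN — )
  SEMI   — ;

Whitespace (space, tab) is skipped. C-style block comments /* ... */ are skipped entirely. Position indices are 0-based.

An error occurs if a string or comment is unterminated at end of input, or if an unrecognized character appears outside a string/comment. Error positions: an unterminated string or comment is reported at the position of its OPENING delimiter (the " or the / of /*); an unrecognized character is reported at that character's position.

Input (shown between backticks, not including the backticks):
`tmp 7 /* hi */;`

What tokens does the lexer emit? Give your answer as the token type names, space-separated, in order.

Answer: ID NUM SEMI

Derivation:
pos=0: emit ID 'tmp' (now at pos=3)
pos=4: emit NUM '7' (now at pos=5)
pos=6: enter COMMENT mode (saw '/*')
exit COMMENT mode (now at pos=14)
pos=14: emit SEMI ';'
DONE. 3 tokens: [ID, NUM, SEMI]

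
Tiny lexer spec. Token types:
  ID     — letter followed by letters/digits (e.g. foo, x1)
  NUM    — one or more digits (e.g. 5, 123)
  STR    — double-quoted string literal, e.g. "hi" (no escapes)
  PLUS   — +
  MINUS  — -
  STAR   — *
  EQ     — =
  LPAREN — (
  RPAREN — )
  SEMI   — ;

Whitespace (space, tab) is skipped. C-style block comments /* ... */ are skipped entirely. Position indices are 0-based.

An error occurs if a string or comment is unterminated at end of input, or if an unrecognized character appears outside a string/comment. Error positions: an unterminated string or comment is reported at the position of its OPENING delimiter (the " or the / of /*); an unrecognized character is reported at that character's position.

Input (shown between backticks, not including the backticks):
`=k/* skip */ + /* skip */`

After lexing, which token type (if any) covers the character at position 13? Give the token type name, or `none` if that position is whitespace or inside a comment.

Answer: PLUS

Derivation:
pos=0: emit EQ '='
pos=1: emit ID 'k' (now at pos=2)
pos=2: enter COMMENT mode (saw '/*')
exit COMMENT mode (now at pos=12)
pos=13: emit PLUS '+'
pos=15: enter COMMENT mode (saw '/*')
exit COMMENT mode (now at pos=25)
DONE. 3 tokens: [EQ, ID, PLUS]
Position 13: char is '+' -> PLUS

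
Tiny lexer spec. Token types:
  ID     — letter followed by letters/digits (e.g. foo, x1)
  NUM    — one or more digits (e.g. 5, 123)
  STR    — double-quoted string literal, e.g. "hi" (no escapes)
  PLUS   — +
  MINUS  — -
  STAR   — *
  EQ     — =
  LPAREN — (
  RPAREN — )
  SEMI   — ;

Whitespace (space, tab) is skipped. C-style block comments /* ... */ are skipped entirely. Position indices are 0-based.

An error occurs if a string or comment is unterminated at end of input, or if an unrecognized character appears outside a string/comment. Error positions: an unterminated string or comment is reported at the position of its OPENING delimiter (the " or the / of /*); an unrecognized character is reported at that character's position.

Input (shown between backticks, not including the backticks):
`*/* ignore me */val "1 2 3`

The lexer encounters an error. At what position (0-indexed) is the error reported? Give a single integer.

Answer: 20

Derivation:
pos=0: emit STAR '*'
pos=1: enter COMMENT mode (saw '/*')
exit COMMENT mode (now at pos=16)
pos=16: emit ID 'val' (now at pos=19)
pos=20: enter STRING mode
pos=20: ERROR — unterminated string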